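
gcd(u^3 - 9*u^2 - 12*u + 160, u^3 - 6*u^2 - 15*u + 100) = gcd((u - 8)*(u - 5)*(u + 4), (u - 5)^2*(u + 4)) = u^2 - u - 20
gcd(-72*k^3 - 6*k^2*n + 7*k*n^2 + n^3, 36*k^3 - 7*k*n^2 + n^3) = 3*k - n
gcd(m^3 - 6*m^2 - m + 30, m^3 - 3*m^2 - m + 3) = m - 3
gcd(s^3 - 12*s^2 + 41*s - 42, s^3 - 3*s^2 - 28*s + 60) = s - 2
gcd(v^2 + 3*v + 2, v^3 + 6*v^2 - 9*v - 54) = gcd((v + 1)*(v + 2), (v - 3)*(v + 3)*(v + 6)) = 1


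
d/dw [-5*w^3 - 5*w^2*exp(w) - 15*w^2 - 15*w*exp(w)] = -5*w^2*exp(w) - 15*w^2 - 25*w*exp(w) - 30*w - 15*exp(w)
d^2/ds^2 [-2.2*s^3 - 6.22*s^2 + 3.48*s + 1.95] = -13.2*s - 12.44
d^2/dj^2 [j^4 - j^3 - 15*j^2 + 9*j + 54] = 12*j^2 - 6*j - 30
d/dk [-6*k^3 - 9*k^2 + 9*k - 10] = -18*k^2 - 18*k + 9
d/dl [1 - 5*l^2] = -10*l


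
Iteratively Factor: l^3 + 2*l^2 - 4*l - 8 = (l + 2)*(l^2 - 4) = (l + 2)^2*(l - 2)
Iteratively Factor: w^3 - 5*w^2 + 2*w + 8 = (w + 1)*(w^2 - 6*w + 8) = (w - 4)*(w + 1)*(w - 2)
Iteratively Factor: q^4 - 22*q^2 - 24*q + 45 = (q - 1)*(q^3 + q^2 - 21*q - 45) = (q - 1)*(q + 3)*(q^2 - 2*q - 15) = (q - 5)*(q - 1)*(q + 3)*(q + 3)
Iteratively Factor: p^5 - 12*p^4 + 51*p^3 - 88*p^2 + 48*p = (p - 3)*(p^4 - 9*p^3 + 24*p^2 - 16*p) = (p - 4)*(p - 3)*(p^3 - 5*p^2 + 4*p) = (p - 4)*(p - 3)*(p - 1)*(p^2 - 4*p) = (p - 4)^2*(p - 3)*(p - 1)*(p)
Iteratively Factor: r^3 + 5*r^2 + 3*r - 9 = (r - 1)*(r^2 + 6*r + 9) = (r - 1)*(r + 3)*(r + 3)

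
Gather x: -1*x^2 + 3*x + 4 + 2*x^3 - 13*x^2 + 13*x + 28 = 2*x^3 - 14*x^2 + 16*x + 32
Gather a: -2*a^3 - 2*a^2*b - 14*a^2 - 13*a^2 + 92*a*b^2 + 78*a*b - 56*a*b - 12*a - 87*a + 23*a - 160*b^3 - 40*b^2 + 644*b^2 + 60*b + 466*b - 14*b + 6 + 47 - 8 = -2*a^3 + a^2*(-2*b - 27) + a*(92*b^2 + 22*b - 76) - 160*b^3 + 604*b^2 + 512*b + 45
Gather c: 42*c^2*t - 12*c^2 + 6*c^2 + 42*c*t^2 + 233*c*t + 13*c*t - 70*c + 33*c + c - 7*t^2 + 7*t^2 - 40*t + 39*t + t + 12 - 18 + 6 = c^2*(42*t - 6) + c*(42*t^2 + 246*t - 36)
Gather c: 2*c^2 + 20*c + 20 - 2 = 2*c^2 + 20*c + 18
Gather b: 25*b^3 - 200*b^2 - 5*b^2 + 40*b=25*b^3 - 205*b^2 + 40*b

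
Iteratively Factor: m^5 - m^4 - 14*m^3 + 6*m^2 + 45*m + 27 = (m - 3)*(m^4 + 2*m^3 - 8*m^2 - 18*m - 9) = (m - 3)^2*(m^3 + 5*m^2 + 7*m + 3) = (m - 3)^2*(m + 1)*(m^2 + 4*m + 3) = (m - 3)^2*(m + 1)*(m + 3)*(m + 1)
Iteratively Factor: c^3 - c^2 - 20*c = (c - 5)*(c^2 + 4*c) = (c - 5)*(c + 4)*(c)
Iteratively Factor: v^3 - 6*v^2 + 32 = (v - 4)*(v^2 - 2*v - 8) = (v - 4)^2*(v + 2)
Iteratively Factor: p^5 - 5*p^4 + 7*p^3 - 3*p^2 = (p)*(p^4 - 5*p^3 + 7*p^2 - 3*p) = p^2*(p^3 - 5*p^2 + 7*p - 3) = p^2*(p - 1)*(p^2 - 4*p + 3) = p^2*(p - 3)*(p - 1)*(p - 1)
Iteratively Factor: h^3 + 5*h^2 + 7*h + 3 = (h + 1)*(h^2 + 4*h + 3) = (h + 1)^2*(h + 3)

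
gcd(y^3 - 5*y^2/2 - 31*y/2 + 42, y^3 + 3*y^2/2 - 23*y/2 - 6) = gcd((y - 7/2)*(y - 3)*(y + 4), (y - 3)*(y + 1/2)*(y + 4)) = y^2 + y - 12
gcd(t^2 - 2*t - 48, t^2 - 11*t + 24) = t - 8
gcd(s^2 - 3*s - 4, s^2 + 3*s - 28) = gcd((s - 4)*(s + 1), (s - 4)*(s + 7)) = s - 4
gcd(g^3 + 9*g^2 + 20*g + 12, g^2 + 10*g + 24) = g + 6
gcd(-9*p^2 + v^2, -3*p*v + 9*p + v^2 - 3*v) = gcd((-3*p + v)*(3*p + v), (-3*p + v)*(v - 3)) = 3*p - v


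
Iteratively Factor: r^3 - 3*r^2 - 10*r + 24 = (r + 3)*(r^2 - 6*r + 8) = (r - 4)*(r + 3)*(r - 2)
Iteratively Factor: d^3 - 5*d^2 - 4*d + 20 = (d + 2)*(d^2 - 7*d + 10) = (d - 2)*(d + 2)*(d - 5)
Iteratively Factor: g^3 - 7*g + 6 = (g - 2)*(g^2 + 2*g - 3) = (g - 2)*(g - 1)*(g + 3)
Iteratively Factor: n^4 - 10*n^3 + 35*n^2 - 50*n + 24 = (n - 4)*(n^3 - 6*n^2 + 11*n - 6) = (n - 4)*(n - 3)*(n^2 - 3*n + 2) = (n - 4)*(n - 3)*(n - 1)*(n - 2)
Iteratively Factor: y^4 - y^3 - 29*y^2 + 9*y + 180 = (y - 5)*(y^3 + 4*y^2 - 9*y - 36) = (y - 5)*(y + 4)*(y^2 - 9) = (y - 5)*(y - 3)*(y + 4)*(y + 3)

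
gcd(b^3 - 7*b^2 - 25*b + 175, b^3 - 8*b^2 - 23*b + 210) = b^2 - 2*b - 35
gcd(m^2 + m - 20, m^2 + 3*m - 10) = m + 5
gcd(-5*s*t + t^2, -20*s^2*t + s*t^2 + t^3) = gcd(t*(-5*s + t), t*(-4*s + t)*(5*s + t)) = t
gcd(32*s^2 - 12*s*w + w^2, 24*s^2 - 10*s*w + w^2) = 4*s - w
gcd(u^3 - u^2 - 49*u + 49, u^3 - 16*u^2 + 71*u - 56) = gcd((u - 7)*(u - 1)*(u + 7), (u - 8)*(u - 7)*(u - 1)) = u^2 - 8*u + 7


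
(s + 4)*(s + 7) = s^2 + 11*s + 28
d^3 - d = d*(d - 1)*(d + 1)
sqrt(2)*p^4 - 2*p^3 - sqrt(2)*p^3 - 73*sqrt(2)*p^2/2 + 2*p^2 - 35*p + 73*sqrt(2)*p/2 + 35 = (p - 1)*(p - 5*sqrt(2))*(p + 7*sqrt(2)/2)*(sqrt(2)*p + 1)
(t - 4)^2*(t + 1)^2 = t^4 - 6*t^3 + t^2 + 24*t + 16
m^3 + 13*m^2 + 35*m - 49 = (m - 1)*(m + 7)^2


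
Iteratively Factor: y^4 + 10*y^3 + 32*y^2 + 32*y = (y + 4)*(y^3 + 6*y^2 + 8*y) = y*(y + 4)*(y^2 + 6*y + 8) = y*(y + 4)^2*(y + 2)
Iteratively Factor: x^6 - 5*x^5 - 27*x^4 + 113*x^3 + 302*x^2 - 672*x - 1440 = (x + 3)*(x^5 - 8*x^4 - 3*x^3 + 122*x^2 - 64*x - 480) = (x - 4)*(x + 3)*(x^4 - 4*x^3 - 19*x^2 + 46*x + 120) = (x - 4)*(x + 2)*(x + 3)*(x^3 - 6*x^2 - 7*x + 60) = (x - 4)*(x + 2)*(x + 3)^2*(x^2 - 9*x + 20) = (x - 5)*(x - 4)*(x + 2)*(x + 3)^2*(x - 4)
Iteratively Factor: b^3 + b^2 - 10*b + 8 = (b + 4)*(b^2 - 3*b + 2) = (b - 1)*(b + 4)*(b - 2)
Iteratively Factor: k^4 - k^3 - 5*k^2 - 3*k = (k + 1)*(k^3 - 2*k^2 - 3*k) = (k + 1)^2*(k^2 - 3*k) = k*(k + 1)^2*(k - 3)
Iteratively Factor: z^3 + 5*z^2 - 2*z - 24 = (z + 3)*(z^2 + 2*z - 8) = (z + 3)*(z + 4)*(z - 2)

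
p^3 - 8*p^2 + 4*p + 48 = (p - 6)*(p - 4)*(p + 2)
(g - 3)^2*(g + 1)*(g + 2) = g^4 - 3*g^3 - 7*g^2 + 15*g + 18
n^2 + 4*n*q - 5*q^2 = (n - q)*(n + 5*q)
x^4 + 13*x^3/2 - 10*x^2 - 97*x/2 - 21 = (x - 3)*(x + 1/2)*(x + 2)*(x + 7)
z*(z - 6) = z^2 - 6*z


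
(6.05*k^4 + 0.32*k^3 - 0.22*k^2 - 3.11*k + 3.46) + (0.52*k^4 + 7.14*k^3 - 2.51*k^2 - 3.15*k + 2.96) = 6.57*k^4 + 7.46*k^3 - 2.73*k^2 - 6.26*k + 6.42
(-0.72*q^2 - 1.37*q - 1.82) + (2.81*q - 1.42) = -0.72*q^2 + 1.44*q - 3.24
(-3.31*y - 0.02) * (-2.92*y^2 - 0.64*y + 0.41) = 9.6652*y^3 + 2.1768*y^2 - 1.3443*y - 0.0082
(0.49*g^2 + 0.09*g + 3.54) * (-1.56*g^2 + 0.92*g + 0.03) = -0.7644*g^4 + 0.3104*g^3 - 5.4249*g^2 + 3.2595*g + 0.1062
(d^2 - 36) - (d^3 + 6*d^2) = -d^3 - 5*d^2 - 36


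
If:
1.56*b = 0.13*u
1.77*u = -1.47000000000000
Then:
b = -0.07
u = -0.83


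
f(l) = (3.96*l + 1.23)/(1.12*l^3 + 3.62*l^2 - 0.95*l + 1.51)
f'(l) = (3.96*l + 1.23)*(-3.36*l^2 - 7.24*l + 0.95)/(1.12*l^3 + 3.62*l^2 - 0.95*l + 1.51)^2 + 3.96/(1.12*l^3 + 3.62*l^2 - 0.95*l + 1.51) = (-8.8704*l^3 - 18.468*l^2 - 8.9052*l + 7.1481)/(1.2544*l^6 + 8.1088*l^5 + 10.9764*l^4 - 3.4956*l^3 + 11.8349*l^2 - 2.869*l + 2.2801)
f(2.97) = 0.22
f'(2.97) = -0.12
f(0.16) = 1.28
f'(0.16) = 2.46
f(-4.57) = 0.66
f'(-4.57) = 0.79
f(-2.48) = -0.95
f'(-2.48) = 0.62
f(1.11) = 0.87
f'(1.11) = -0.91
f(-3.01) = -1.61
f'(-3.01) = 2.47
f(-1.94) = -0.73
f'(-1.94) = 0.25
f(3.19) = 0.19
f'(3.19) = -0.10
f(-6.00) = 0.22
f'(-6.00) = 0.12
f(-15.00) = 0.02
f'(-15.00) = 0.00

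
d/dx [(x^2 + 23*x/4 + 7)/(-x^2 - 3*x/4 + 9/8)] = 10*(32*x^2 + 104*x + 75)/(64*x^4 + 96*x^3 - 108*x^2 - 108*x + 81)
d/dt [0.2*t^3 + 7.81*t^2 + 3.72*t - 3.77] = 0.6*t^2 + 15.62*t + 3.72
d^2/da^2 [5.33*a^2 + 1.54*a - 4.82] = 10.6600000000000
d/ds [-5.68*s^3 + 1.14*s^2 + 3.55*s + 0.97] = -17.04*s^2 + 2.28*s + 3.55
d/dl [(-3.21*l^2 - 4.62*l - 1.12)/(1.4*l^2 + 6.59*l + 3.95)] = (-14.6859*l^2 - 22.223*l - 10.8682)/(1.96*l^4 + 18.452*l^3 + 54.4881*l^2 + 52.061*l + 15.6025)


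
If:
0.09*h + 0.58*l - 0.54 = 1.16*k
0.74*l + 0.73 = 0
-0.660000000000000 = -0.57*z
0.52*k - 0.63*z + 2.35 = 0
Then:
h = -27.81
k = -3.12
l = -0.99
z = 1.16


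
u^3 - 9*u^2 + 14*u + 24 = (u - 6)*(u - 4)*(u + 1)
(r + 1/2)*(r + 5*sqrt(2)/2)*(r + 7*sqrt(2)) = r^3 + r^2/2 + 19*sqrt(2)*r^2/2 + 19*sqrt(2)*r/4 + 35*r + 35/2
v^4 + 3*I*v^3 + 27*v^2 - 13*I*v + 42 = (v - 3*I)*(v - 2*I)*(v + I)*(v + 7*I)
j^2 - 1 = (j - 1)*(j + 1)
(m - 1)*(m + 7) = m^2 + 6*m - 7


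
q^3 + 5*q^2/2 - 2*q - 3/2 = (q - 1)*(q + 1/2)*(q + 3)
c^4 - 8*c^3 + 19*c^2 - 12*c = c*(c - 4)*(c - 3)*(c - 1)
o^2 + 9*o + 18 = (o + 3)*(o + 6)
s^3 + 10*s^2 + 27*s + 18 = (s + 1)*(s + 3)*(s + 6)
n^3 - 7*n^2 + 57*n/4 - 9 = (n - 4)*(n - 3/2)^2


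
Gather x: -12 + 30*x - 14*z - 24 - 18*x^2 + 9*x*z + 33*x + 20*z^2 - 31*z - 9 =-18*x^2 + x*(9*z + 63) + 20*z^2 - 45*z - 45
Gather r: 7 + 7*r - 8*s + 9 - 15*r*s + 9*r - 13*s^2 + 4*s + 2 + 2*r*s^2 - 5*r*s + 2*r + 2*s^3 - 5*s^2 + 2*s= r*(2*s^2 - 20*s + 18) + 2*s^3 - 18*s^2 - 2*s + 18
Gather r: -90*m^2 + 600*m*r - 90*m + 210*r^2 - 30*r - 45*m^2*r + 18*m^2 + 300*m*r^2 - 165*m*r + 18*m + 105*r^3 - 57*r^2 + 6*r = -72*m^2 - 72*m + 105*r^3 + r^2*(300*m + 153) + r*(-45*m^2 + 435*m - 24)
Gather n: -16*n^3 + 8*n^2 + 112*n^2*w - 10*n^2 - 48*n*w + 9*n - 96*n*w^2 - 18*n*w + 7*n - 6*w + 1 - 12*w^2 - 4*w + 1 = -16*n^3 + n^2*(112*w - 2) + n*(-96*w^2 - 66*w + 16) - 12*w^2 - 10*w + 2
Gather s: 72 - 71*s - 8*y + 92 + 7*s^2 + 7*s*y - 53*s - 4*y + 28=7*s^2 + s*(7*y - 124) - 12*y + 192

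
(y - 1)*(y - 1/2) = y^2 - 3*y/2 + 1/2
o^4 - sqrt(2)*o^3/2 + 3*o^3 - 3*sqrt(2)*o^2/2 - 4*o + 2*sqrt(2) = (o - 1)*(o + 2)^2*(o - sqrt(2)/2)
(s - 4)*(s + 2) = s^2 - 2*s - 8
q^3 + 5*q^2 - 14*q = q*(q - 2)*(q + 7)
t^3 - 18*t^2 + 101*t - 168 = (t - 8)*(t - 7)*(t - 3)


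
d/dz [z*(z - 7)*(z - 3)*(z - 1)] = 4*z^3 - 33*z^2 + 62*z - 21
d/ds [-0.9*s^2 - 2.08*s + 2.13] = -1.8*s - 2.08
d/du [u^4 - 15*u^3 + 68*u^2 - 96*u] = 4*u^3 - 45*u^2 + 136*u - 96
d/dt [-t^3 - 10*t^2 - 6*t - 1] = -3*t^2 - 20*t - 6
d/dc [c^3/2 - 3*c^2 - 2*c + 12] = 3*c^2/2 - 6*c - 2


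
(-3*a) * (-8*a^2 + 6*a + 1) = 24*a^3 - 18*a^2 - 3*a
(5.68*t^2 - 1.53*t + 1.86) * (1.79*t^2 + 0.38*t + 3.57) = 10.1672*t^4 - 0.5803*t^3 + 23.0256*t^2 - 4.7553*t + 6.6402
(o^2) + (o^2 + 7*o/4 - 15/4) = 2*o^2 + 7*o/4 - 15/4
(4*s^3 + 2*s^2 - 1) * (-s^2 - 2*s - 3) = -4*s^5 - 10*s^4 - 16*s^3 - 5*s^2 + 2*s + 3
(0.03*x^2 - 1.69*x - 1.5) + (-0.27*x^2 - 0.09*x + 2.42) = -0.24*x^2 - 1.78*x + 0.92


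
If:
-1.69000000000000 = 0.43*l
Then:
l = -3.93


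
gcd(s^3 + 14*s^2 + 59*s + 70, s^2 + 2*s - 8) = 1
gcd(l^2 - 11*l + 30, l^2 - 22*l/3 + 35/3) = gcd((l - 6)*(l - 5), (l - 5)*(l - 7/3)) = l - 5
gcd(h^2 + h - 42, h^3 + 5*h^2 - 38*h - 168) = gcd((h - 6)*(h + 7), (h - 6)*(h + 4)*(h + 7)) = h^2 + h - 42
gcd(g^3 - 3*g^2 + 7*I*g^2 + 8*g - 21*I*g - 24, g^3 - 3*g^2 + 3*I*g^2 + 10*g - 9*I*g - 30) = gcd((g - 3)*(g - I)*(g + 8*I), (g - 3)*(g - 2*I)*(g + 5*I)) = g - 3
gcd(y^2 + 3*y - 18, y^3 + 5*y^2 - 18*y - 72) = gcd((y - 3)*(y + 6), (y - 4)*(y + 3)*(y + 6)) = y + 6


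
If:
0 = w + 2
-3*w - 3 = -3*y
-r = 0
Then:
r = 0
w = -2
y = -1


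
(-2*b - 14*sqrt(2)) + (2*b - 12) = -14*sqrt(2) - 12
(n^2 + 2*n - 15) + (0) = n^2 + 2*n - 15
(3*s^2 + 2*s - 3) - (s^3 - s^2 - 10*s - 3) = -s^3 + 4*s^2 + 12*s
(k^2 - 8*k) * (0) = 0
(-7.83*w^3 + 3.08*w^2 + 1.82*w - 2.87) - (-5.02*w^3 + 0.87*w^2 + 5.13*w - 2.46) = -2.81*w^3 + 2.21*w^2 - 3.31*w - 0.41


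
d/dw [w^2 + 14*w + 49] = 2*w + 14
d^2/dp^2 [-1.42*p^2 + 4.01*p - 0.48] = -2.84000000000000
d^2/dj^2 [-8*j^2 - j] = -16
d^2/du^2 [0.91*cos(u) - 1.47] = -0.91*cos(u)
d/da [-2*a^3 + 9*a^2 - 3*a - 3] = -6*a^2 + 18*a - 3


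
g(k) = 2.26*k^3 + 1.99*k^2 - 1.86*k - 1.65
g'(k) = 6.78*k^2 + 3.98*k - 1.86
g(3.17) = 84.44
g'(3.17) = 78.89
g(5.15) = 350.25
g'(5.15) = 198.46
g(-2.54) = -21.12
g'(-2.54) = 31.77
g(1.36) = 5.19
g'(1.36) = 16.09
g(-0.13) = -1.38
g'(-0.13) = -2.26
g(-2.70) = -26.60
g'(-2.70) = 36.82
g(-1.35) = -1.07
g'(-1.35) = 5.12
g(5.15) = 350.25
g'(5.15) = 198.46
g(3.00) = 71.70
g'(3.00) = 71.10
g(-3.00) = -39.18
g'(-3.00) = 47.22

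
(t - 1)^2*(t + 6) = t^3 + 4*t^2 - 11*t + 6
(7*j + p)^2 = 49*j^2 + 14*j*p + p^2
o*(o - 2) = o^2 - 2*o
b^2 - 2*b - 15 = (b - 5)*(b + 3)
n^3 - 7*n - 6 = (n - 3)*(n + 1)*(n + 2)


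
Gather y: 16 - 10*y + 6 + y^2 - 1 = y^2 - 10*y + 21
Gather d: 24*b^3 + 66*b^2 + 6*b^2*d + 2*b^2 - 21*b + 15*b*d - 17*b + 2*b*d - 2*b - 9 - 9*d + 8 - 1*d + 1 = 24*b^3 + 68*b^2 - 40*b + d*(6*b^2 + 17*b - 10)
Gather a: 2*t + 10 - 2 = 2*t + 8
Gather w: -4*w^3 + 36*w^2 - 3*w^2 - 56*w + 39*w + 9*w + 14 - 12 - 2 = -4*w^3 + 33*w^2 - 8*w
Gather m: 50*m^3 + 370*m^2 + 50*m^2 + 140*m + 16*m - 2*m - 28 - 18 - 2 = 50*m^3 + 420*m^2 + 154*m - 48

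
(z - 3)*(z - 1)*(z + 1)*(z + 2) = z^4 - z^3 - 7*z^2 + z + 6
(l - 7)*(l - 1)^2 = l^3 - 9*l^2 + 15*l - 7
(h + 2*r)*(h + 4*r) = h^2 + 6*h*r + 8*r^2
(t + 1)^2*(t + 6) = t^3 + 8*t^2 + 13*t + 6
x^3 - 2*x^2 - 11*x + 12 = (x - 4)*(x - 1)*(x + 3)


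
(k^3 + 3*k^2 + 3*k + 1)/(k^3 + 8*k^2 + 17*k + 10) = (k^2 + 2*k + 1)/(k^2 + 7*k + 10)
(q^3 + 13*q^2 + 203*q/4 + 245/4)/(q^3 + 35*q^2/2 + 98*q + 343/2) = (q + 5/2)/(q + 7)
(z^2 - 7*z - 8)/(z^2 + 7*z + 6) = (z - 8)/(z + 6)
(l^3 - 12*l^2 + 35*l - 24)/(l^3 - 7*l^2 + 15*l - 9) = (l - 8)/(l - 3)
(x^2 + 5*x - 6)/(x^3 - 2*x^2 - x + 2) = (x + 6)/(x^2 - x - 2)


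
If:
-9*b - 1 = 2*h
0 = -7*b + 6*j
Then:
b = 6*j/7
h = -27*j/7 - 1/2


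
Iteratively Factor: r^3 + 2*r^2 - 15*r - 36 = (r + 3)*(r^2 - r - 12) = (r + 3)^2*(r - 4)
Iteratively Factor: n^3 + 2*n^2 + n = (n)*(n^2 + 2*n + 1) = n*(n + 1)*(n + 1)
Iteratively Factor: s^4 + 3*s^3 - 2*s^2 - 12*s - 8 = (s - 2)*(s^3 + 5*s^2 + 8*s + 4) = (s - 2)*(s + 2)*(s^2 + 3*s + 2) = (s - 2)*(s + 2)^2*(s + 1)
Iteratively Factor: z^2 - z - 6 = (z + 2)*(z - 3)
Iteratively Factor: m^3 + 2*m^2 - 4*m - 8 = (m + 2)*(m^2 - 4) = (m - 2)*(m + 2)*(m + 2)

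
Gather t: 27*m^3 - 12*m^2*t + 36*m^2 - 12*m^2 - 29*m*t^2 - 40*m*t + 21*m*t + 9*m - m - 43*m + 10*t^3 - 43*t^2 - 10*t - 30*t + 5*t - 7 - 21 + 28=27*m^3 + 24*m^2 - 35*m + 10*t^3 + t^2*(-29*m - 43) + t*(-12*m^2 - 19*m - 35)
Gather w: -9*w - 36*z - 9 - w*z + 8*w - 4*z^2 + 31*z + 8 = w*(-z - 1) - 4*z^2 - 5*z - 1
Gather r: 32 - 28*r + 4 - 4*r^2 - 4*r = -4*r^2 - 32*r + 36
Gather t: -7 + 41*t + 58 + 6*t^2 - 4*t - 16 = 6*t^2 + 37*t + 35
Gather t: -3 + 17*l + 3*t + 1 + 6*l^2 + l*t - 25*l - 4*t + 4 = 6*l^2 - 8*l + t*(l - 1) + 2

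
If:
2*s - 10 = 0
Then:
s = 5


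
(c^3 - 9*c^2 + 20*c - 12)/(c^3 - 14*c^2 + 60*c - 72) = (c - 1)/(c - 6)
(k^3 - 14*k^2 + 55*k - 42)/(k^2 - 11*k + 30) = (k^2 - 8*k + 7)/(k - 5)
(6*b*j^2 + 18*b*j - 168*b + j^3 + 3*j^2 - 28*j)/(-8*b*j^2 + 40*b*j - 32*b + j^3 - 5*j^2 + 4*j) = (-6*b*j - 42*b - j^2 - 7*j)/(8*b*j - 8*b - j^2 + j)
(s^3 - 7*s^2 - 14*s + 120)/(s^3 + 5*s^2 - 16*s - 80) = (s^2 - 11*s + 30)/(s^2 + s - 20)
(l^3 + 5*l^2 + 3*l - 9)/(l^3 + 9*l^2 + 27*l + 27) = (l - 1)/(l + 3)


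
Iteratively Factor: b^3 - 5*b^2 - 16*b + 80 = (b - 4)*(b^2 - b - 20) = (b - 5)*(b - 4)*(b + 4)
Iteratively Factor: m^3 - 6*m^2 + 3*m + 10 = (m + 1)*(m^2 - 7*m + 10) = (m - 5)*(m + 1)*(m - 2)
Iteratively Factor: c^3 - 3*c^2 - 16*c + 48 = (c - 3)*(c^2 - 16) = (c - 4)*(c - 3)*(c + 4)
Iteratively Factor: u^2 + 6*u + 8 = (u + 2)*(u + 4)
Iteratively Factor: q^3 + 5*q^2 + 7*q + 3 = (q + 1)*(q^2 + 4*q + 3) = (q + 1)^2*(q + 3)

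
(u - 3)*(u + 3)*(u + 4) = u^3 + 4*u^2 - 9*u - 36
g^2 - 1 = (g - 1)*(g + 1)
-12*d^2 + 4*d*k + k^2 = (-2*d + k)*(6*d + k)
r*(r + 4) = r^2 + 4*r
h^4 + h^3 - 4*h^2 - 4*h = h*(h - 2)*(h + 1)*(h + 2)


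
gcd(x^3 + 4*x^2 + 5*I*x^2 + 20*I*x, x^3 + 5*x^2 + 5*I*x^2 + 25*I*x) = x^2 + 5*I*x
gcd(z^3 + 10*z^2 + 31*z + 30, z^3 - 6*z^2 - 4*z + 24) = z + 2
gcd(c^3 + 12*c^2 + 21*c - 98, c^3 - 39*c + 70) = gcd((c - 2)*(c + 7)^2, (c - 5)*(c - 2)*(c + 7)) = c^2 + 5*c - 14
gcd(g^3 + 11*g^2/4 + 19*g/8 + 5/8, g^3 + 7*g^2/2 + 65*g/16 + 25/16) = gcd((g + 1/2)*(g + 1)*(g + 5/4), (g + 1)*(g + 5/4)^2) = g^2 + 9*g/4 + 5/4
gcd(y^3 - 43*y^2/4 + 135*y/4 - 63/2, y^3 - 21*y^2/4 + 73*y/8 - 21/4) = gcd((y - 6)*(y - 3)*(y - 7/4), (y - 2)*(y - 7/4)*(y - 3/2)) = y - 7/4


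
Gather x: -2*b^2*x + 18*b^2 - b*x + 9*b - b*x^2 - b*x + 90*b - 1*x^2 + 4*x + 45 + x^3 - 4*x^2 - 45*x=18*b^2 + 99*b + x^3 + x^2*(-b - 5) + x*(-2*b^2 - 2*b - 41) + 45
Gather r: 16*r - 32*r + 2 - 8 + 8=2 - 16*r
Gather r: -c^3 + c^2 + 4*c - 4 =-c^3 + c^2 + 4*c - 4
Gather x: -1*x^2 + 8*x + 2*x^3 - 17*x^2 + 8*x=2*x^3 - 18*x^2 + 16*x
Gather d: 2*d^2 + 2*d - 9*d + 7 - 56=2*d^2 - 7*d - 49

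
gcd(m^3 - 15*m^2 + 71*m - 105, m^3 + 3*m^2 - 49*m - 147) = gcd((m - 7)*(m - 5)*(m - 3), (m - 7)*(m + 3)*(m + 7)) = m - 7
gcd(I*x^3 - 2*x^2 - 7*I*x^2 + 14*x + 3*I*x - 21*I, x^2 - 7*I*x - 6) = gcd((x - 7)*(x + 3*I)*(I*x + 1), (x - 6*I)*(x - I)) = x - I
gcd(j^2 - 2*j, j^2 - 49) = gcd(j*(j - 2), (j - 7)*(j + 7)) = 1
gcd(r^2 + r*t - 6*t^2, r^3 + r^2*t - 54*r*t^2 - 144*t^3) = r + 3*t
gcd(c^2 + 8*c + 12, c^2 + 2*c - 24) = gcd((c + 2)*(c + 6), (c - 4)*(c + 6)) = c + 6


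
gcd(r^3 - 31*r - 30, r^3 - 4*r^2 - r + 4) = r + 1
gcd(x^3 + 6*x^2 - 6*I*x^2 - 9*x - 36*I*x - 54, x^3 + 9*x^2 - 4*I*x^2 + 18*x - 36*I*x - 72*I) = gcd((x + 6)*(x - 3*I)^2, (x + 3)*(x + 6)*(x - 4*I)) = x + 6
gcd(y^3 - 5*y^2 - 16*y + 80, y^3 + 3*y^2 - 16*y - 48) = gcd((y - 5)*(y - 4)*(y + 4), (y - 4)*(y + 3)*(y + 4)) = y^2 - 16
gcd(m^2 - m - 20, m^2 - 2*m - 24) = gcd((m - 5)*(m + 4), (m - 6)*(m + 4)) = m + 4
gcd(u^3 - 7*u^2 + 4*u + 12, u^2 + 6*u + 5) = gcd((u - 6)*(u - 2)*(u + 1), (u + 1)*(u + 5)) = u + 1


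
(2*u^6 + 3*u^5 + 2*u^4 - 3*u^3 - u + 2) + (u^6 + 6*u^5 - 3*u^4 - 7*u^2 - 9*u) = 3*u^6 + 9*u^5 - u^4 - 3*u^3 - 7*u^2 - 10*u + 2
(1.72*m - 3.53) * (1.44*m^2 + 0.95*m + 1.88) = 2.4768*m^3 - 3.4492*m^2 - 0.1199*m - 6.6364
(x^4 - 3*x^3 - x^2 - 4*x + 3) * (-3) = -3*x^4 + 9*x^3 + 3*x^2 + 12*x - 9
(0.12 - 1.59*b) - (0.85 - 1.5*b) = -0.0900000000000001*b - 0.73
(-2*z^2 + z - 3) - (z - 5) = 2 - 2*z^2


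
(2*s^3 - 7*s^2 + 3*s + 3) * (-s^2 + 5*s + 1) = -2*s^5 + 17*s^4 - 36*s^3 + 5*s^2 + 18*s + 3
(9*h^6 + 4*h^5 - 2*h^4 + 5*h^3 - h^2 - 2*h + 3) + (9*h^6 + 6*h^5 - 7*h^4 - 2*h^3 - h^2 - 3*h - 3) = 18*h^6 + 10*h^5 - 9*h^4 + 3*h^3 - 2*h^2 - 5*h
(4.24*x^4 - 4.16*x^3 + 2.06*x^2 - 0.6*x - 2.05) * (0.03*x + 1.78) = 0.1272*x^5 + 7.4224*x^4 - 7.343*x^3 + 3.6488*x^2 - 1.1295*x - 3.649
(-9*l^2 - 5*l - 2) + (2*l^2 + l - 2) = -7*l^2 - 4*l - 4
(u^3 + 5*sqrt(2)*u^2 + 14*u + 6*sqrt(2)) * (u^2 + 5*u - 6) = u^5 + 5*u^4 + 5*sqrt(2)*u^4 + 8*u^3 + 25*sqrt(2)*u^3 - 24*sqrt(2)*u^2 + 70*u^2 - 84*u + 30*sqrt(2)*u - 36*sqrt(2)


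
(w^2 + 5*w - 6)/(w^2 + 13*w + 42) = (w - 1)/(w + 7)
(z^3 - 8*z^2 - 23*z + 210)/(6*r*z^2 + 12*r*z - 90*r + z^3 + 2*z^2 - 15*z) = (z^2 - 13*z + 42)/(6*r*z - 18*r + z^2 - 3*z)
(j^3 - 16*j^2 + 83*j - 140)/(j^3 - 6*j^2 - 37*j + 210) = (j - 4)/(j + 6)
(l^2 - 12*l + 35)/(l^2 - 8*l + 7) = (l - 5)/(l - 1)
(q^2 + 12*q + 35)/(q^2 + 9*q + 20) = (q + 7)/(q + 4)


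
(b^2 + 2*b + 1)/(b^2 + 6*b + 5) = (b + 1)/(b + 5)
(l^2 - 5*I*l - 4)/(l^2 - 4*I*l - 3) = (l - 4*I)/(l - 3*I)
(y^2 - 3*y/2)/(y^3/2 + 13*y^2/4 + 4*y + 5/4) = 2*y*(2*y - 3)/(2*y^3 + 13*y^2 + 16*y + 5)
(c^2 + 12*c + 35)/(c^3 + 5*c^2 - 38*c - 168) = (c + 5)/(c^2 - 2*c - 24)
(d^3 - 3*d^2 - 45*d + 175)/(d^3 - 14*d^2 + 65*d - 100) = (d + 7)/(d - 4)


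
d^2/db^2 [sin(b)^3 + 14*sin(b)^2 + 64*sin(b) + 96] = -9*sin(b)^3 - 56*sin(b)^2 - 58*sin(b) + 28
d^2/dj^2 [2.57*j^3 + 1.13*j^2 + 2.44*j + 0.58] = 15.42*j + 2.26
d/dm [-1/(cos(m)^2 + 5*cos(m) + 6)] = -(2*cos(m) + 5)*sin(m)/(cos(m)^2 + 5*cos(m) + 6)^2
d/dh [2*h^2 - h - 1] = 4*h - 1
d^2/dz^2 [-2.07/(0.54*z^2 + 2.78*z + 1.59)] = (1.207224*z^2 + 6.214968*z - 2.07*(1.08*z + 2.78)*(2.16*z + 5.56) + 3.554604)/(0.54*z^2 + 2.78*z + 1.59)^3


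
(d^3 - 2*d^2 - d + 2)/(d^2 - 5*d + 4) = (d^2 - d - 2)/(d - 4)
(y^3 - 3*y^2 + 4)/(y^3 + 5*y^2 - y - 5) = (y^2 - 4*y + 4)/(y^2 + 4*y - 5)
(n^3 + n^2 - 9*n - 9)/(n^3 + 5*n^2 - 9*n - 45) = (n + 1)/(n + 5)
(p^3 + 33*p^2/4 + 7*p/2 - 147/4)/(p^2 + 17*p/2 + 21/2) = (4*p^2 + 5*p - 21)/(2*(2*p + 3))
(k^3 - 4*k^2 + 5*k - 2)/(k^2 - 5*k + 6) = (k^2 - 2*k + 1)/(k - 3)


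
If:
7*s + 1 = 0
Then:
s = -1/7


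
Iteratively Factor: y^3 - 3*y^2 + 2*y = (y - 1)*(y^2 - 2*y) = y*(y - 1)*(y - 2)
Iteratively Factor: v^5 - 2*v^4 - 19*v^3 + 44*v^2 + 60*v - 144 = (v - 2)*(v^4 - 19*v^2 + 6*v + 72) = (v - 3)*(v - 2)*(v^3 + 3*v^2 - 10*v - 24) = (v - 3)^2*(v - 2)*(v^2 + 6*v + 8) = (v - 3)^2*(v - 2)*(v + 4)*(v + 2)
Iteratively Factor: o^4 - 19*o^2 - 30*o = (o)*(o^3 - 19*o - 30) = o*(o + 3)*(o^2 - 3*o - 10) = o*(o - 5)*(o + 3)*(o + 2)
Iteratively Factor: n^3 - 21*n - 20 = (n + 4)*(n^2 - 4*n - 5) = (n - 5)*(n + 4)*(n + 1)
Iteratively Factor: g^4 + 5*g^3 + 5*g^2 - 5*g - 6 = (g + 3)*(g^3 + 2*g^2 - g - 2) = (g - 1)*(g + 3)*(g^2 + 3*g + 2) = (g - 1)*(g + 1)*(g + 3)*(g + 2)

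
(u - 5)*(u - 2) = u^2 - 7*u + 10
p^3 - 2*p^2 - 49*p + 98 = (p - 7)*(p - 2)*(p + 7)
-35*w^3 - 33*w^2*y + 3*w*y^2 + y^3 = (-5*w + y)*(w + y)*(7*w + y)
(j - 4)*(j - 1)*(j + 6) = j^3 + j^2 - 26*j + 24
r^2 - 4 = (r - 2)*(r + 2)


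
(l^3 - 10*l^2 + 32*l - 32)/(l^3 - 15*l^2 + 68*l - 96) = (l^2 - 6*l + 8)/(l^2 - 11*l + 24)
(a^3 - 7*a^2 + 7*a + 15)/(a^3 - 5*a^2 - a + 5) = (a - 3)/(a - 1)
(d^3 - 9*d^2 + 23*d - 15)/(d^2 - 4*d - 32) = (-d^3 + 9*d^2 - 23*d + 15)/(-d^2 + 4*d + 32)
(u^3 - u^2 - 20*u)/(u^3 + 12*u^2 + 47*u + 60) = u*(u - 5)/(u^2 + 8*u + 15)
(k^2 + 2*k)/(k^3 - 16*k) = (k + 2)/(k^2 - 16)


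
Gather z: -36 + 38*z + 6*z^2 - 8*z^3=-8*z^3 + 6*z^2 + 38*z - 36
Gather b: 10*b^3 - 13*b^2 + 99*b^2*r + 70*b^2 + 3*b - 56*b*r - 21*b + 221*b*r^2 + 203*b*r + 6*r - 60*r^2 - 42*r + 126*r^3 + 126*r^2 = 10*b^3 + b^2*(99*r + 57) + b*(221*r^2 + 147*r - 18) + 126*r^3 + 66*r^2 - 36*r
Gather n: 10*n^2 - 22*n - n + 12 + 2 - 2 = 10*n^2 - 23*n + 12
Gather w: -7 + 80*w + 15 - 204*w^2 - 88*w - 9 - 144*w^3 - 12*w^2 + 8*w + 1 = -144*w^3 - 216*w^2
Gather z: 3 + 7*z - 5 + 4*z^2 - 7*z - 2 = 4*z^2 - 4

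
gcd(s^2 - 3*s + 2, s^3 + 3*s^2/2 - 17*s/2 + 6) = s - 1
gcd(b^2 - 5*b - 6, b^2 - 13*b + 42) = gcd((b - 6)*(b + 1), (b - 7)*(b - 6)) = b - 6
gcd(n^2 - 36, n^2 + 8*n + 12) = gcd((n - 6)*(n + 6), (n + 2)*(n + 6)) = n + 6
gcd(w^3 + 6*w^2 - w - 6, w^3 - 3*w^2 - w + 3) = w^2 - 1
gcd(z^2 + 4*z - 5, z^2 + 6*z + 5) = z + 5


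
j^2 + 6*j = j*(j + 6)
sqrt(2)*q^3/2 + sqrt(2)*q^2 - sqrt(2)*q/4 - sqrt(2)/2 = (q - sqrt(2)/2)*(q + sqrt(2)/2)*(sqrt(2)*q/2 + sqrt(2))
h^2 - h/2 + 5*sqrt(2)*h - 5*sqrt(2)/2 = (h - 1/2)*(h + 5*sqrt(2))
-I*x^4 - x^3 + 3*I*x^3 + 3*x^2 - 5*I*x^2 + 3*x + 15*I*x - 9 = (x - 3)*(x - 3*I)*(x + I)*(-I*x + 1)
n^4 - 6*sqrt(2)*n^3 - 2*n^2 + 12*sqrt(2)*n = n*(n - 6*sqrt(2))*(n - sqrt(2))*(n + sqrt(2))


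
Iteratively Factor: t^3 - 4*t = (t + 2)*(t^2 - 2*t) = t*(t + 2)*(t - 2)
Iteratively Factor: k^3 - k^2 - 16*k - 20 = (k + 2)*(k^2 - 3*k - 10) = (k + 2)^2*(k - 5)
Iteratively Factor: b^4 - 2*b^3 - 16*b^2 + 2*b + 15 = (b - 5)*(b^3 + 3*b^2 - b - 3) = (b - 5)*(b - 1)*(b^2 + 4*b + 3) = (b - 5)*(b - 1)*(b + 3)*(b + 1)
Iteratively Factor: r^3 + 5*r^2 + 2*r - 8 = (r + 4)*(r^2 + r - 2) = (r - 1)*(r + 4)*(r + 2)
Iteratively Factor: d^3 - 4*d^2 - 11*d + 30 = (d - 5)*(d^2 + d - 6) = (d - 5)*(d - 2)*(d + 3)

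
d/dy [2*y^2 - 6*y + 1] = 4*y - 6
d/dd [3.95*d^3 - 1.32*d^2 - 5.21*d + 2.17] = 11.85*d^2 - 2.64*d - 5.21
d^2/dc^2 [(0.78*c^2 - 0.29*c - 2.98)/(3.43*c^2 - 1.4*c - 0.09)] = (1.4210854715202e-14*c^4 + 0.667477999999996*c^3 - 208.911696*c^2 + 85.322622*c - 13.435736)/(40.353607*c^6 - 49.41258*c^5 + 16.991877*c^4 - 0.150919999999999*c^3 - 0.445851*c^2 - 0.03402*c - 0.000729)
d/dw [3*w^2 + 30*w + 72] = 6*w + 30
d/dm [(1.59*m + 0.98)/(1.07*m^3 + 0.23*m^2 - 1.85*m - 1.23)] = (1.7013*m^3 + 0.3657*m^2 - 2.9415*m - (1.59*m + 0.98)*(3.21*m^2 + 0.46*m - 1.85) - 1.9557)/(1.07*m^3 + 0.23*m^2 - 1.85*m - 1.23)^2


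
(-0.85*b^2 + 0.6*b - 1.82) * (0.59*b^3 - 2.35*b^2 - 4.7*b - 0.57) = -0.5015*b^5 + 2.3515*b^4 + 1.5112*b^3 + 1.9415*b^2 + 8.212*b + 1.0374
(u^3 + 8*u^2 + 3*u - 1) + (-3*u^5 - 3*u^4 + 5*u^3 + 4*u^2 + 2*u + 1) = -3*u^5 - 3*u^4 + 6*u^3 + 12*u^2 + 5*u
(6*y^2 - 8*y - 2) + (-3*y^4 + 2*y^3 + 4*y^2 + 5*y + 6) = -3*y^4 + 2*y^3 + 10*y^2 - 3*y + 4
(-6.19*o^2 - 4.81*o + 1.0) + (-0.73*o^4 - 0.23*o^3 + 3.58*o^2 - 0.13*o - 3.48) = -0.73*o^4 - 0.23*o^3 - 2.61*o^2 - 4.94*o - 2.48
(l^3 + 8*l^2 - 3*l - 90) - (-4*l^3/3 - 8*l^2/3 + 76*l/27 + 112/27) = 7*l^3/3 + 32*l^2/3 - 157*l/27 - 2542/27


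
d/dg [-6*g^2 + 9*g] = 9 - 12*g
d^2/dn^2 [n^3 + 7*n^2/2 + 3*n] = 6*n + 7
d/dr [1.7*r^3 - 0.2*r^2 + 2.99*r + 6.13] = 5.1*r^2 - 0.4*r + 2.99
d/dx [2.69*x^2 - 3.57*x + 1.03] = 5.38*x - 3.57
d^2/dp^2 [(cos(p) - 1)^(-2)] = 2*(-cos(p) - cos(2*p) + 2)/(cos(p) - 1)^4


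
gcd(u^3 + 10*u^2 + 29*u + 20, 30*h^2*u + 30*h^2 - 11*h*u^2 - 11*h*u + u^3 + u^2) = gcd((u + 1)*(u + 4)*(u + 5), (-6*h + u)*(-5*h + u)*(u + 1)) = u + 1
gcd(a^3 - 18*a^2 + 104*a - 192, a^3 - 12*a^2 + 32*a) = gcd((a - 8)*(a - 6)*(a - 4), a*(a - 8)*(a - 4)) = a^2 - 12*a + 32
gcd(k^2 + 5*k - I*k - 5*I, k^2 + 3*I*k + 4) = k - I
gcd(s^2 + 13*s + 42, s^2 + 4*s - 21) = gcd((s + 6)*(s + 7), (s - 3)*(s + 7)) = s + 7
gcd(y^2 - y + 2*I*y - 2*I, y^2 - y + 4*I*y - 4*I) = y - 1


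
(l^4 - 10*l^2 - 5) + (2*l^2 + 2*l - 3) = l^4 - 8*l^2 + 2*l - 8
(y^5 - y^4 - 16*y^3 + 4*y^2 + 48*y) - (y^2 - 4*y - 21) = y^5 - y^4 - 16*y^3 + 3*y^2 + 52*y + 21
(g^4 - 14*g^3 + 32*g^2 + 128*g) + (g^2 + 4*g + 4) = g^4 - 14*g^3 + 33*g^2 + 132*g + 4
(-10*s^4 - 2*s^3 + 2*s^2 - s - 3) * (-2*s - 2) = 20*s^5 + 24*s^4 - 2*s^2 + 8*s + 6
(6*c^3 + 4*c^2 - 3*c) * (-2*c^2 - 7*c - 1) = -12*c^5 - 50*c^4 - 28*c^3 + 17*c^2 + 3*c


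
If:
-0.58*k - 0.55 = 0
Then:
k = -0.95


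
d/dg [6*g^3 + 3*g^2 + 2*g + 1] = 18*g^2 + 6*g + 2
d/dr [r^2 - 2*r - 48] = 2*r - 2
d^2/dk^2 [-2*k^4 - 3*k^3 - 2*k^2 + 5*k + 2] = -24*k^2 - 18*k - 4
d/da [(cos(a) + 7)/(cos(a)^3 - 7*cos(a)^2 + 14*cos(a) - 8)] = (-193*cos(a)/2 + 7*cos(2*a) + cos(3*a)/2 + 113)*sin(a)/(cos(a)^3 - 7*cos(a)^2 + 14*cos(a) - 8)^2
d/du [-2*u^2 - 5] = -4*u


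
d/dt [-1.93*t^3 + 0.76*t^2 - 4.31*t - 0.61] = -5.79*t^2 + 1.52*t - 4.31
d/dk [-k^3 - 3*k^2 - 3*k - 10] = -3*k^2 - 6*k - 3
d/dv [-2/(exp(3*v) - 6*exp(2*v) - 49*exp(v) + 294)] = (6*exp(2*v) - 24*exp(v) - 98)*exp(v)/(exp(3*v) - 6*exp(2*v) - 49*exp(v) + 294)^2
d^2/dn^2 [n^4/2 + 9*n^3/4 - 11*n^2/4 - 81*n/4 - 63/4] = 6*n^2 + 27*n/2 - 11/2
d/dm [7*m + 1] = 7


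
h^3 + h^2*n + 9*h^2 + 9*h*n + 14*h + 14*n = (h + 2)*(h + 7)*(h + n)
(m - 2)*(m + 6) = m^2 + 4*m - 12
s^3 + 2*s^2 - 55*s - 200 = (s - 8)*(s + 5)^2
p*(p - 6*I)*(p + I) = p^3 - 5*I*p^2 + 6*p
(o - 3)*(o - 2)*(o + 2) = o^3 - 3*o^2 - 4*o + 12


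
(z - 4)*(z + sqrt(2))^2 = z^3 - 4*z^2 + 2*sqrt(2)*z^2 - 8*sqrt(2)*z + 2*z - 8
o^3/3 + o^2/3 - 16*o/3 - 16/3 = (o/3 + 1/3)*(o - 4)*(o + 4)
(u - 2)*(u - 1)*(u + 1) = u^3 - 2*u^2 - u + 2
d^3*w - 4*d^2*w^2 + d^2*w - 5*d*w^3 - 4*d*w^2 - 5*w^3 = (d - 5*w)*(d + w)*(d*w + w)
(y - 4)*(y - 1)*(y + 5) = y^3 - 21*y + 20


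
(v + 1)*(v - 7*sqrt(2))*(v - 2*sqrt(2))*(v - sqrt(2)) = v^4 - 10*sqrt(2)*v^3 + v^3 - 10*sqrt(2)*v^2 + 46*v^2 - 28*sqrt(2)*v + 46*v - 28*sqrt(2)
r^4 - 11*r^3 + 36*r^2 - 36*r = r*(r - 6)*(r - 3)*(r - 2)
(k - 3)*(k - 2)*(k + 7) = k^3 + 2*k^2 - 29*k + 42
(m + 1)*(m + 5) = m^2 + 6*m + 5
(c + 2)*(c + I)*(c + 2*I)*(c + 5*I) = c^4 + 2*c^3 + 8*I*c^3 - 17*c^2 + 16*I*c^2 - 34*c - 10*I*c - 20*I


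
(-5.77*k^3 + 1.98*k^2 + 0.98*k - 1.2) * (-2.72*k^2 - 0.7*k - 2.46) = 15.6944*k^5 - 1.3466*k^4 + 10.1426*k^3 - 2.2928*k^2 - 1.5708*k + 2.952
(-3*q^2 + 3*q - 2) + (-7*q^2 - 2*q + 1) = -10*q^2 + q - 1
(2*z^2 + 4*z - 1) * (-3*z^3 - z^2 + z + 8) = -6*z^5 - 14*z^4 + z^3 + 21*z^2 + 31*z - 8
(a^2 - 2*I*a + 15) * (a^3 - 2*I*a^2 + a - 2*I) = a^5 - 4*I*a^4 + 12*a^3 - 34*I*a^2 + 11*a - 30*I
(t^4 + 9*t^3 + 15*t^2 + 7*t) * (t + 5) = t^5 + 14*t^4 + 60*t^3 + 82*t^2 + 35*t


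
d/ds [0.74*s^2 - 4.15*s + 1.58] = 1.48*s - 4.15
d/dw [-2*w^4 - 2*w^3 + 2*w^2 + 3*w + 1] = -8*w^3 - 6*w^2 + 4*w + 3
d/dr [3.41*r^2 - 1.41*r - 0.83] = 6.82*r - 1.41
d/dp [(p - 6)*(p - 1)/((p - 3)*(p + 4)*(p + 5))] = (-p^4 + 14*p^3 + 17*p^2 - 192*p + 462)/(p^6 + 12*p^5 + 22*p^4 - 204*p^3 - 671*p^2 + 840*p + 3600)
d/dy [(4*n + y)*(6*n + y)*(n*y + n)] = n*(24*n^2 + 20*n*y + 10*n + 3*y^2 + 2*y)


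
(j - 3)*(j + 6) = j^2 + 3*j - 18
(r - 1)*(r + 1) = r^2 - 1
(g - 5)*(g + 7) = g^2 + 2*g - 35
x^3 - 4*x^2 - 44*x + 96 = (x - 8)*(x - 2)*(x + 6)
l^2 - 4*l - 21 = (l - 7)*(l + 3)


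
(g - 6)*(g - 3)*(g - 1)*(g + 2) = g^4 - 8*g^3 + 7*g^2 + 36*g - 36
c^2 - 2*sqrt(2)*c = c*(c - 2*sqrt(2))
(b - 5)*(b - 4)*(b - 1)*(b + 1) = b^4 - 9*b^3 + 19*b^2 + 9*b - 20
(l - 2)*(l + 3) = l^2 + l - 6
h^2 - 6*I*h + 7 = (h - 7*I)*(h + I)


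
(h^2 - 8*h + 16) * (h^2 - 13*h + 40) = h^4 - 21*h^3 + 160*h^2 - 528*h + 640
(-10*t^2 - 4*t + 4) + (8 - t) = -10*t^2 - 5*t + 12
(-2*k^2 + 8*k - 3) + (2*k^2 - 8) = 8*k - 11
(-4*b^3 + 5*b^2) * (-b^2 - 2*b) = 4*b^5 + 3*b^4 - 10*b^3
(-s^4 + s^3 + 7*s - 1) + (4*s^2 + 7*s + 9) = -s^4 + s^3 + 4*s^2 + 14*s + 8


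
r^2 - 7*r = r*(r - 7)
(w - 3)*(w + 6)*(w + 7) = w^3 + 10*w^2 + 3*w - 126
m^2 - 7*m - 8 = (m - 8)*(m + 1)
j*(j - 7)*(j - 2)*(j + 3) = j^4 - 6*j^3 - 13*j^2 + 42*j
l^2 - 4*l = l*(l - 4)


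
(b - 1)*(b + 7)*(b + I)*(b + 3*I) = b^4 + 6*b^3 + 4*I*b^3 - 10*b^2 + 24*I*b^2 - 18*b - 28*I*b + 21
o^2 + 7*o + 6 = (o + 1)*(o + 6)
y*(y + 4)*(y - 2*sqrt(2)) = y^3 - 2*sqrt(2)*y^2 + 4*y^2 - 8*sqrt(2)*y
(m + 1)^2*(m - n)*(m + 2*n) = m^4 + m^3*n + 2*m^3 - 2*m^2*n^2 + 2*m^2*n + m^2 - 4*m*n^2 + m*n - 2*n^2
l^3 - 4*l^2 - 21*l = l*(l - 7)*(l + 3)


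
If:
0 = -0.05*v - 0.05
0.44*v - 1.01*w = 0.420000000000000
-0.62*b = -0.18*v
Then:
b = -0.29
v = -1.00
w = -0.85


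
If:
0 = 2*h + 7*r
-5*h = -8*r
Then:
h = 0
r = 0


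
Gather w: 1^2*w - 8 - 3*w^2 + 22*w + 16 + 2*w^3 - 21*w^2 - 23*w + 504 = 2*w^3 - 24*w^2 + 512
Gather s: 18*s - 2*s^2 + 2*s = -2*s^2 + 20*s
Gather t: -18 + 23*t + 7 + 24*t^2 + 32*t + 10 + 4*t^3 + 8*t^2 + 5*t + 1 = 4*t^3 + 32*t^2 + 60*t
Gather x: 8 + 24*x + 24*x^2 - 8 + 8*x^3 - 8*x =8*x^3 + 24*x^2 + 16*x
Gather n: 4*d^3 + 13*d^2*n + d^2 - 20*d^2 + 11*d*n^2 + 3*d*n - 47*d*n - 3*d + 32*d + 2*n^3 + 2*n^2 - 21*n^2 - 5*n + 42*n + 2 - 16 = 4*d^3 - 19*d^2 + 29*d + 2*n^3 + n^2*(11*d - 19) + n*(13*d^2 - 44*d + 37) - 14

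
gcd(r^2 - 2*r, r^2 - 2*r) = r^2 - 2*r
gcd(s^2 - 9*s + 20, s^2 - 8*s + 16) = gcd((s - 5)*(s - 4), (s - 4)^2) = s - 4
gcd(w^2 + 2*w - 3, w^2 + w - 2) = w - 1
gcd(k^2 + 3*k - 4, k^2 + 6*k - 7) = k - 1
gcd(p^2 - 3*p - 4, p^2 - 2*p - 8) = p - 4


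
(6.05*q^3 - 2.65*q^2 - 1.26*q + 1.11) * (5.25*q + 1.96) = 31.7625*q^4 - 2.0545*q^3 - 11.809*q^2 + 3.3579*q + 2.1756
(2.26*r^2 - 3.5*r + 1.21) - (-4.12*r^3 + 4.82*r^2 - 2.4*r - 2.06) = 4.12*r^3 - 2.56*r^2 - 1.1*r + 3.27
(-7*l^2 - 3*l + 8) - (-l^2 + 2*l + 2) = -6*l^2 - 5*l + 6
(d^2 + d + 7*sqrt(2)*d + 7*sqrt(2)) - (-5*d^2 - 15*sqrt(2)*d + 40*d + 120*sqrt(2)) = 6*d^2 - 39*d + 22*sqrt(2)*d - 113*sqrt(2)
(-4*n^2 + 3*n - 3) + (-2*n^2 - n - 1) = -6*n^2 + 2*n - 4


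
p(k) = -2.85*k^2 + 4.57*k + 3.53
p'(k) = 4.57 - 5.7*k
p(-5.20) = -97.30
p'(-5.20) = 34.21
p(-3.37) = -44.24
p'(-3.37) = 23.78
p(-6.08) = -129.61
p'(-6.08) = 39.23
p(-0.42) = 1.11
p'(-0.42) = 6.96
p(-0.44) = 0.97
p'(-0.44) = 7.08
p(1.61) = 3.50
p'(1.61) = -4.61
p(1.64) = 3.36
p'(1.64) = -4.78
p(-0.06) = 3.25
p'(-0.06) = 4.91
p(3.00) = -8.41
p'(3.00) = -12.53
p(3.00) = -8.41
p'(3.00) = -12.53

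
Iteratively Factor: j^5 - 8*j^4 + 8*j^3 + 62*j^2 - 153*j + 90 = (j - 1)*(j^4 - 7*j^3 + j^2 + 63*j - 90) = (j - 3)*(j - 1)*(j^3 - 4*j^2 - 11*j + 30) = (j - 3)*(j - 1)*(j + 3)*(j^2 - 7*j + 10) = (j - 3)*(j - 2)*(j - 1)*(j + 3)*(j - 5)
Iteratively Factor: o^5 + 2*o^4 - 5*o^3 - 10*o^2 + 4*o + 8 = (o + 2)*(o^4 - 5*o^2 + 4) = (o - 2)*(o + 2)*(o^3 + 2*o^2 - o - 2) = (o - 2)*(o + 1)*(o + 2)*(o^2 + o - 2) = (o - 2)*(o + 1)*(o + 2)^2*(o - 1)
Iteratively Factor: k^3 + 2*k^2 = (k + 2)*(k^2) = k*(k + 2)*(k)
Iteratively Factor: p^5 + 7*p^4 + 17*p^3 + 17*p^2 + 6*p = (p)*(p^4 + 7*p^3 + 17*p^2 + 17*p + 6) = p*(p + 1)*(p^3 + 6*p^2 + 11*p + 6) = p*(p + 1)^2*(p^2 + 5*p + 6) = p*(p + 1)^2*(p + 3)*(p + 2)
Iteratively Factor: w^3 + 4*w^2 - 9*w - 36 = (w + 3)*(w^2 + w - 12) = (w - 3)*(w + 3)*(w + 4)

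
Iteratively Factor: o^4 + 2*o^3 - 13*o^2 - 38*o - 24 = (o - 4)*(o^3 + 6*o^2 + 11*o + 6) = (o - 4)*(o + 1)*(o^2 + 5*o + 6) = (o - 4)*(o + 1)*(o + 3)*(o + 2)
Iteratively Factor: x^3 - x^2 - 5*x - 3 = (x + 1)*(x^2 - 2*x - 3) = (x + 1)^2*(x - 3)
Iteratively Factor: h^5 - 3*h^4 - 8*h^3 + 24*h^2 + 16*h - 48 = (h - 3)*(h^4 - 8*h^2 + 16) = (h - 3)*(h + 2)*(h^3 - 2*h^2 - 4*h + 8) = (h - 3)*(h - 2)*(h + 2)*(h^2 - 4) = (h - 3)*(h - 2)^2*(h + 2)*(h + 2)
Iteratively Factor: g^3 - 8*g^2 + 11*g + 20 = (g + 1)*(g^2 - 9*g + 20) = (g - 5)*(g + 1)*(g - 4)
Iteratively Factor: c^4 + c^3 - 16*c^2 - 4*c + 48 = (c - 2)*(c^3 + 3*c^2 - 10*c - 24) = (c - 3)*(c - 2)*(c^2 + 6*c + 8) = (c - 3)*(c - 2)*(c + 2)*(c + 4)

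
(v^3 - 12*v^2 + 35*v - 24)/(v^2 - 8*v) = v - 4 + 3/v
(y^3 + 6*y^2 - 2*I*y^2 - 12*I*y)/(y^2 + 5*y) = (y^2 + 2*y*(3 - I) - 12*I)/(y + 5)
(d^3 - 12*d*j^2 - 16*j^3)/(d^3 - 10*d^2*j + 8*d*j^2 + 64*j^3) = (d + 2*j)/(d - 8*j)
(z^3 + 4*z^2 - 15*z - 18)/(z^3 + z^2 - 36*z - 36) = (z - 3)/(z - 6)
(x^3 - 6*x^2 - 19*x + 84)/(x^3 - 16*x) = (x^2 - 10*x + 21)/(x*(x - 4))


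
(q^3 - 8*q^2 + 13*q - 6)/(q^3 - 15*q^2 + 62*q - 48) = (q - 1)/(q - 8)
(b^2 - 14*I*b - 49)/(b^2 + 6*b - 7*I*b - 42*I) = (b - 7*I)/(b + 6)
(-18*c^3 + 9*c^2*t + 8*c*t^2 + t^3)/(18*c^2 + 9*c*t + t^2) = -c + t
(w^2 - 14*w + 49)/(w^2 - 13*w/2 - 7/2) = 2*(w - 7)/(2*w + 1)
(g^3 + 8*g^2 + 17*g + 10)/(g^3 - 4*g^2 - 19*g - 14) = (g + 5)/(g - 7)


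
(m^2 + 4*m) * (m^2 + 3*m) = m^4 + 7*m^3 + 12*m^2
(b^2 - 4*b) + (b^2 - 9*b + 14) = 2*b^2 - 13*b + 14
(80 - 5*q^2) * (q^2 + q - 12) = -5*q^4 - 5*q^3 + 140*q^2 + 80*q - 960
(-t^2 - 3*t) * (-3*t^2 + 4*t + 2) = 3*t^4 + 5*t^3 - 14*t^2 - 6*t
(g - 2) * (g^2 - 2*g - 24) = g^3 - 4*g^2 - 20*g + 48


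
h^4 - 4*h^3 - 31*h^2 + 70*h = h*(h - 7)*(h - 2)*(h + 5)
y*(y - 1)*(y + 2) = y^3 + y^2 - 2*y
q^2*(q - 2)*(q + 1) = q^4 - q^3 - 2*q^2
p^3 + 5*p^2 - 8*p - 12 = (p - 2)*(p + 1)*(p + 6)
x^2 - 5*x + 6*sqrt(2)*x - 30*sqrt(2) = (x - 5)*(x + 6*sqrt(2))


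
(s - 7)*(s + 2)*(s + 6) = s^3 + s^2 - 44*s - 84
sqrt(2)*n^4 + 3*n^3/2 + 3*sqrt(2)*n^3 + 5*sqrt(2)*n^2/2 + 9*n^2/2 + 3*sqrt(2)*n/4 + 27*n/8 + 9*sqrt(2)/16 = (n + 3/2)^2*(n + sqrt(2)/2)*(sqrt(2)*n + 1/2)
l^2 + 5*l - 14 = (l - 2)*(l + 7)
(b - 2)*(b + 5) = b^2 + 3*b - 10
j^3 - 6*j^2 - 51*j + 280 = (j - 8)*(j - 5)*(j + 7)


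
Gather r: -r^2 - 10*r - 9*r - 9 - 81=-r^2 - 19*r - 90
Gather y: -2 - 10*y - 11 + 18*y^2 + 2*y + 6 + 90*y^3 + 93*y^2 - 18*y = 90*y^3 + 111*y^2 - 26*y - 7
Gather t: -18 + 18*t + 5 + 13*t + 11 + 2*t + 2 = 33*t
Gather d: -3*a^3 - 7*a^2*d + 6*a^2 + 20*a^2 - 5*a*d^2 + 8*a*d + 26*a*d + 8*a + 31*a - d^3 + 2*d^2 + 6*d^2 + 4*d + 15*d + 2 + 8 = -3*a^3 + 26*a^2 + 39*a - d^3 + d^2*(8 - 5*a) + d*(-7*a^2 + 34*a + 19) + 10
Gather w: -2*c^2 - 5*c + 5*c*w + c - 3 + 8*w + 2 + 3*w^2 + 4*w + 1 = -2*c^2 - 4*c + 3*w^2 + w*(5*c + 12)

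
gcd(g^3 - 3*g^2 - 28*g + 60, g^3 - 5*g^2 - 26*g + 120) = g^2 - g - 30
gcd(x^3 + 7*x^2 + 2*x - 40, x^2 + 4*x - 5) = x + 5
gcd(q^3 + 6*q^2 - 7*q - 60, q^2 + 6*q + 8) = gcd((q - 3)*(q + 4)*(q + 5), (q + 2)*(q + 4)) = q + 4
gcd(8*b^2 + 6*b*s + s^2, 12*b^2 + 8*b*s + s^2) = 2*b + s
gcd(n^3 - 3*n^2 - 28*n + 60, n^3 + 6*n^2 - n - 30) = n^2 + 3*n - 10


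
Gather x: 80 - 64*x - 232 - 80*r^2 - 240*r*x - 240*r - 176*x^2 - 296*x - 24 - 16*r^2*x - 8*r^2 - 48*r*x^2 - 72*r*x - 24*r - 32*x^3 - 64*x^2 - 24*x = -88*r^2 - 264*r - 32*x^3 + x^2*(-48*r - 240) + x*(-16*r^2 - 312*r - 384) - 176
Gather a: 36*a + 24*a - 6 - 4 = 60*a - 10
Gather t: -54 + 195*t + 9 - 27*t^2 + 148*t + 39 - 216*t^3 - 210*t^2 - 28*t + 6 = -216*t^3 - 237*t^2 + 315*t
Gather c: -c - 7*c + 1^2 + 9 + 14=24 - 8*c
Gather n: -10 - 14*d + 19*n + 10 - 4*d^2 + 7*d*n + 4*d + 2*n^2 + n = -4*d^2 - 10*d + 2*n^2 + n*(7*d + 20)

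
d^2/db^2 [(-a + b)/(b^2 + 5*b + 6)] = 2*(-(a - b)*(2*b + 5)^2 + (a - 3*b - 5)*(b^2 + 5*b + 6))/(b^2 + 5*b + 6)^3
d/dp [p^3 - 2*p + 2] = 3*p^2 - 2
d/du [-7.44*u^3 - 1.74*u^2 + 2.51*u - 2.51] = -22.32*u^2 - 3.48*u + 2.51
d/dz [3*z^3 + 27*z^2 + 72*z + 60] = 9*z^2 + 54*z + 72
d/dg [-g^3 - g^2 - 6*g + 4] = -3*g^2 - 2*g - 6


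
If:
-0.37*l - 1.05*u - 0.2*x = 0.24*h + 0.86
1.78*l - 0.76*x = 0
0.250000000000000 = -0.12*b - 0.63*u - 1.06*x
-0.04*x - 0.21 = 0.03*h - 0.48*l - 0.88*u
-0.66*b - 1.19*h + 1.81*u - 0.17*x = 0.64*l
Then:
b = 7.79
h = -3.24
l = -0.57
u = 0.38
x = -1.34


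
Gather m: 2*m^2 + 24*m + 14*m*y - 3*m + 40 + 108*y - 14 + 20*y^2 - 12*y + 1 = 2*m^2 + m*(14*y + 21) + 20*y^2 + 96*y + 27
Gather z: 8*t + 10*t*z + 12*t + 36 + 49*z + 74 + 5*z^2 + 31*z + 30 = 20*t + 5*z^2 + z*(10*t + 80) + 140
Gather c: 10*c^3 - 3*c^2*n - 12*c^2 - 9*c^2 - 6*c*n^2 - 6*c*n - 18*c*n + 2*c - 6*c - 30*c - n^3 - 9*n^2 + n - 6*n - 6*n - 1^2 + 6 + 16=10*c^3 + c^2*(-3*n - 21) + c*(-6*n^2 - 24*n - 34) - n^3 - 9*n^2 - 11*n + 21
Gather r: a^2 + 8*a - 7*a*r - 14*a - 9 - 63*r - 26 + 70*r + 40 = a^2 - 6*a + r*(7 - 7*a) + 5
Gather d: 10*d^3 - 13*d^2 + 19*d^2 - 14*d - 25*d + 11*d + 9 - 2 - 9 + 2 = 10*d^3 + 6*d^2 - 28*d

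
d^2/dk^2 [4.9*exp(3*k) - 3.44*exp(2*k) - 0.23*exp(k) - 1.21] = (44.1*exp(2*k) - 13.76*exp(k) - 0.23)*exp(k)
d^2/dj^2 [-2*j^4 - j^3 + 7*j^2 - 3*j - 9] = -24*j^2 - 6*j + 14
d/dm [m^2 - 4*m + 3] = 2*m - 4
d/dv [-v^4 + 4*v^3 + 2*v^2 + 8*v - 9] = -4*v^3 + 12*v^2 + 4*v + 8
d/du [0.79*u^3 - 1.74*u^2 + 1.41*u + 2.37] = 2.37*u^2 - 3.48*u + 1.41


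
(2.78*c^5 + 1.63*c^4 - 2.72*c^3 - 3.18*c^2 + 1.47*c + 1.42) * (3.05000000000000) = 8.479*c^5 + 4.9715*c^4 - 8.296*c^3 - 9.699*c^2 + 4.4835*c + 4.331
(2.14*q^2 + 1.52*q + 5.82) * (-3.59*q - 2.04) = -7.6826*q^3 - 9.8224*q^2 - 23.9946*q - 11.8728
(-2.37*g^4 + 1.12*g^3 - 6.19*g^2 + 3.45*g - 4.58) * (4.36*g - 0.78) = -10.3332*g^5 + 6.7318*g^4 - 27.862*g^3 + 19.8702*g^2 - 22.6598*g + 3.5724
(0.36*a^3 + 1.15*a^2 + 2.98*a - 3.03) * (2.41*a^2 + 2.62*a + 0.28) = 0.8676*a^5 + 3.7147*a^4 + 10.2956*a^3 + 0.8273*a^2 - 7.1042*a - 0.8484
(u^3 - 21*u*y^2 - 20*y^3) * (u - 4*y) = u^4 - 4*u^3*y - 21*u^2*y^2 + 64*u*y^3 + 80*y^4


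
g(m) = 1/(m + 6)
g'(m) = -1/(m + 6)^2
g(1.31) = 0.14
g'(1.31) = -0.02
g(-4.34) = 0.60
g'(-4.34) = -0.36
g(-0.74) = 0.19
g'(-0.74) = -0.04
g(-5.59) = 2.44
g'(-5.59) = -5.95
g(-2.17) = 0.26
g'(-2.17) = -0.07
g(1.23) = 0.14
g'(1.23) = -0.02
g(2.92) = 0.11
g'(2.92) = -0.01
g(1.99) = 0.13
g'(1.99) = -0.02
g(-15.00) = -0.11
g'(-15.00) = -0.01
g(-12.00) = -0.17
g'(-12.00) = -0.03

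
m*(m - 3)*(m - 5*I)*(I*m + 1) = I*m^4 + 6*m^3 - 3*I*m^3 - 18*m^2 - 5*I*m^2 + 15*I*m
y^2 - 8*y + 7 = (y - 7)*(y - 1)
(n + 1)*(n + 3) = n^2 + 4*n + 3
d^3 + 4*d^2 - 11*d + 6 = (d - 1)^2*(d + 6)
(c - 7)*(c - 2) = c^2 - 9*c + 14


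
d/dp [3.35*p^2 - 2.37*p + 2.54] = 6.7*p - 2.37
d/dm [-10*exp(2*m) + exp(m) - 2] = (1 - 20*exp(m))*exp(m)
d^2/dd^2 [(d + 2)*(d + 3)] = 2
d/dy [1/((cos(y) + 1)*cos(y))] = (sin(y)/cos(y)^2 + 2*tan(y))/(cos(y) + 1)^2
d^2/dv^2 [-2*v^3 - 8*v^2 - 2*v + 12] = -12*v - 16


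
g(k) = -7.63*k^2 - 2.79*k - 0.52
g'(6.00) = -94.35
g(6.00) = -291.94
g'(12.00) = -185.91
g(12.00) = -1132.72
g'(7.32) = -114.49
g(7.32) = -429.78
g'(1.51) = -25.83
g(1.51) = -22.13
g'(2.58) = -42.16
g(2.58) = -58.51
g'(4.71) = -74.66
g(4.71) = -182.93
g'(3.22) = -51.93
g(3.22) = -88.61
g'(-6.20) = 91.82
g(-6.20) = -276.52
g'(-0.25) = 1.02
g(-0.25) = -0.30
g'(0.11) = -4.47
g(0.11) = -0.92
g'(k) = -15.26*k - 2.79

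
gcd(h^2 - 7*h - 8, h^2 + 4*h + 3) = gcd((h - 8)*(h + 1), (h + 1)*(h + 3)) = h + 1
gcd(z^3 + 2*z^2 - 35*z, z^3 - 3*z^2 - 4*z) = z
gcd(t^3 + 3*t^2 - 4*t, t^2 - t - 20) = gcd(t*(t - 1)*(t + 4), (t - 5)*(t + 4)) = t + 4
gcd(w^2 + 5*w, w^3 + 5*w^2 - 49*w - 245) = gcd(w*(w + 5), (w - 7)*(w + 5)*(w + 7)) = w + 5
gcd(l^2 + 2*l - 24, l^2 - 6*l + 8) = l - 4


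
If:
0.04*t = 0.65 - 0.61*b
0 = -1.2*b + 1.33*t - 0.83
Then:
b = 0.97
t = 1.50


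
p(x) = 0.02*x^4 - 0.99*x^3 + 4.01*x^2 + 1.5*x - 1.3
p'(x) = 0.08*x^3 - 2.97*x^2 + 8.02*x + 1.5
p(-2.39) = 32.19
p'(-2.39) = -35.72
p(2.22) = 11.45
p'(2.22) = 5.54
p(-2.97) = 57.11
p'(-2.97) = -50.61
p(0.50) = 0.33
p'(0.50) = 4.78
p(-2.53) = 37.42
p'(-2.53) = -39.10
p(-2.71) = 44.87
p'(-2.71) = -43.64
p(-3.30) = 75.37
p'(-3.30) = -60.18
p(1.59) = 7.37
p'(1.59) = 7.06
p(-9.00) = 1162.94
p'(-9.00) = -369.57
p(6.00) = -35.86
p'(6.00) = -40.02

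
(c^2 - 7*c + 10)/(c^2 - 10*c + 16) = (c - 5)/(c - 8)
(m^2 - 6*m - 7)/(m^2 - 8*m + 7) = (m + 1)/(m - 1)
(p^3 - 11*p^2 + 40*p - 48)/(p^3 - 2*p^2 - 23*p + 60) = (p - 4)/(p + 5)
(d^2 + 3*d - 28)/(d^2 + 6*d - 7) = (d - 4)/(d - 1)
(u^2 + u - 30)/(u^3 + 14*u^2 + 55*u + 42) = (u - 5)/(u^2 + 8*u + 7)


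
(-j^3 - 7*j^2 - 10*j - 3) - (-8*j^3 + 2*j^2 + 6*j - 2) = 7*j^3 - 9*j^2 - 16*j - 1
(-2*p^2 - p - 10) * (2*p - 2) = -4*p^3 + 2*p^2 - 18*p + 20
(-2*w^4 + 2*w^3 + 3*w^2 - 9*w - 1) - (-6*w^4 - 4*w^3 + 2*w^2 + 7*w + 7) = 4*w^4 + 6*w^3 + w^2 - 16*w - 8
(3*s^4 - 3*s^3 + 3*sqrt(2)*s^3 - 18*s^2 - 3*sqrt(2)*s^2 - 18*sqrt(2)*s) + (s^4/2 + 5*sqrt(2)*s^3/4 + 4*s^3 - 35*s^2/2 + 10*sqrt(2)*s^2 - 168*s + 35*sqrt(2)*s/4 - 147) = 7*s^4/2 + s^3 + 17*sqrt(2)*s^3/4 - 71*s^2/2 + 7*sqrt(2)*s^2 - 168*s - 37*sqrt(2)*s/4 - 147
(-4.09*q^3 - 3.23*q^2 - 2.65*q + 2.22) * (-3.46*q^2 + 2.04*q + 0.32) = 14.1514*q^5 + 2.8322*q^4 + 1.271*q^3 - 14.1208*q^2 + 3.6808*q + 0.7104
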